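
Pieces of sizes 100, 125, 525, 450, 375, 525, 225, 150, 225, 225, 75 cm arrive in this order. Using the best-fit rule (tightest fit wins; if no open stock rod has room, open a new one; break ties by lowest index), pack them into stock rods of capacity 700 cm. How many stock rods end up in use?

5

  100 → stock rod 1 (new)  [load 100/700]
  125 → stock rod 1  [load 225/700]
  525 → stock rod 2 (new)  [load 525/700]
  450 → stock rod 1  [load 675/700]
  375 → stock rod 3 (new)  [load 375/700]
  525 → stock rod 4 (new)  [load 525/700]
  225 → stock rod 3  [load 600/700]
  150 → stock rod 2  [load 675/700]
  225 → stock rod 5 (new)  [load 225/700]
  225 → stock rod 5  [load 450/700]
  75 → stock rod 3  [load 675/700]
5 stock rods opened.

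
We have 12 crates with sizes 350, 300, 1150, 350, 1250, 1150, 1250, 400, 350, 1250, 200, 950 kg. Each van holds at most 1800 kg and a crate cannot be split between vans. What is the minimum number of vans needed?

6

Total = 1250 + 1250 + 1250 + 1150 + 1150 + 950 + 400 + 350 + 350 + 350 + 300 + 200 = 8950 kg.
Lower bound: ⌈8950/1800⌉ = 5 vans.
Also, 6 crates each exceed 900 kg, and no two of those can share a van, so at least 6 vans are needed.
A packing using 6 vans:
  van 1: 1250 + 400 = 1650
  van 2: 1250 + 350 + 200 = 1800
  van 3: 1250 + 350 = 1600
  van 4: 1150 + 350 + 300 = 1800
  van 5: 1150 = 1150
  van 6: 950 = 950
This matches the lower bound, so 6 is optimal.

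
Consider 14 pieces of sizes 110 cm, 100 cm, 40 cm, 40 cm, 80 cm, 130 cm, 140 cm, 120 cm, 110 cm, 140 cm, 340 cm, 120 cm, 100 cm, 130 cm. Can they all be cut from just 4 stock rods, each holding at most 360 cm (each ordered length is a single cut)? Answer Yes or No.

Total = 1700 cm; ⌈1700/360⌉ = 5.
At least 5 stock rods are required, but only 4 are allowed.

No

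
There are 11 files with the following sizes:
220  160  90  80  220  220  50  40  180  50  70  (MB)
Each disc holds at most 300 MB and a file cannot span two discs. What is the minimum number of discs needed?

Total = 220 + 220 + 220 + 180 + 160 + 90 + 80 + 70 + 50 + 50 + 40 = 1380 MB.
Lower bound: ⌈1380/300⌉ = 5 discs.
A packing using 5 discs:
  disc 1: 220 + 80 = 300
  disc 2: 220 + 70 = 290
  disc 3: 220 + 50 = 270
  disc 4: 180 + 90 = 270
  disc 5: 160 + 50 + 40 = 250
This matches the lower bound, so 5 is optimal.

5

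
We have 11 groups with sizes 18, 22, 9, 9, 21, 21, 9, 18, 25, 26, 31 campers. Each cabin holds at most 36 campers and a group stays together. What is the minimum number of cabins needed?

Total = 31 + 26 + 25 + 22 + 21 + 21 + 18 + 18 + 9 + 9 + 9 = 209 campers.
Lower bound: ⌈209/36⌉ = 6 cabins.
A packing using 7 cabins:
  cabin 1: 31 = 31
  cabin 2: 26 + 9 = 35
  cabin 3: 25 + 9 = 34
  cabin 4: 22 + 9 = 31
  cabin 5: 21 = 21
  cabin 6: 21 = 21
  cabin 7: 18 + 18 = 36
No arrangement into 6 cabins stays within capacity, so 7 is optimal.

7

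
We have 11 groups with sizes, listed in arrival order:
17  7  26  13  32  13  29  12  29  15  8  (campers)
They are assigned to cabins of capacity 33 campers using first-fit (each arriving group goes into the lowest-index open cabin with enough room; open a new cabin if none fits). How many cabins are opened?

  17 → cabin 1 (new)  [load 17/33]
  7 → cabin 1  [load 24/33]
  26 → cabin 2 (new)  [load 26/33]
  13 → cabin 3 (new)  [load 13/33]
  32 → cabin 4 (new)  [load 32/33]
  13 → cabin 3  [load 26/33]
  29 → cabin 5 (new)  [load 29/33]
  12 → cabin 6 (new)  [load 12/33]
  29 → cabin 7 (new)  [load 29/33]
  15 → cabin 6  [load 27/33]
  8 → cabin 1  [load 32/33]
7 cabins opened.

7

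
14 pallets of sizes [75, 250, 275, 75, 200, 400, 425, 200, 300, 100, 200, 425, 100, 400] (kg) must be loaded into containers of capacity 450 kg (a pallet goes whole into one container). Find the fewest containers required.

Total = 425 + 425 + 400 + 400 + 300 + 275 + 250 + 200 + 200 + 200 + 100 + 100 + 75 + 75 = 3425 kg.
Lower bound: ⌈3425/450⌉ = 8 containers.
A packing using 9 containers:
  container 1: 425 = 425
  container 2: 425 = 425
  container 3: 400 = 400
  container 4: 400 = 400
  container 5: 300 + 100 = 400
  container 6: 275 + 100 + 75 = 450
  container 7: 250 + 200 = 450
  container 8: 200 + 200 = 400
  container 9: 75 = 75
No arrangement into 8 containers stays within capacity, so 9 is optimal.

9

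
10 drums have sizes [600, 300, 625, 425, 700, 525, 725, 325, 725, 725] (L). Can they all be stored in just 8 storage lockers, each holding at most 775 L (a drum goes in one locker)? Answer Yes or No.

No

Total = 5675 L; ⌈5675/775⌉ = 8.
The bound of 8 does not rule out 8, but exhaustive search shows no assignment into 8 storage lockers of capacity 775 L exists — the minimum is 9.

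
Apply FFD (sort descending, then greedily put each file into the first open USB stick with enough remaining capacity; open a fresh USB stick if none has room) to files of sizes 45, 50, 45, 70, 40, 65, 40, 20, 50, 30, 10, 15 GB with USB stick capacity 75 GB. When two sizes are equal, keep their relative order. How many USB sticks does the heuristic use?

8

Sorted descending: 70, 65, 50, 50, 45, 45, 40, 40, 30, 20, 15, 10.
  70 → USB stick 1 (new)  [load 70/75]
  65 → USB stick 2 (new)  [load 65/75]
  50 → USB stick 3 (new)  [load 50/75]
  50 → USB stick 4 (new)  [load 50/75]
  45 → USB stick 5 (new)  [load 45/75]
  45 → USB stick 6 (new)  [load 45/75]
  40 → USB stick 7 (new)  [load 40/75]
  40 → USB stick 8 (new)  [load 40/75]
  30 → USB stick 5  [load 75/75]
  20 → USB stick 3  [load 70/75]
  15 → USB stick 4  [load 65/75]
  10 → USB stick 2  [load 75/75]
8 USB sticks opened.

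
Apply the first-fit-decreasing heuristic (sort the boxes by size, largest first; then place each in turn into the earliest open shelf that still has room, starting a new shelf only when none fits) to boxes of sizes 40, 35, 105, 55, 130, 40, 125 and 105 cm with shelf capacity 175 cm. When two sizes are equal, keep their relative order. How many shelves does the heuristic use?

4

Sorted descending: 130, 125, 105, 105, 55, 40, 40, 35.
  130 → shelf 1 (new)  [load 130/175]
  125 → shelf 2 (new)  [load 125/175]
  105 → shelf 3 (new)  [load 105/175]
  105 → shelf 4 (new)  [load 105/175]
  55 → shelf 3  [load 160/175]
  40 → shelf 1  [load 170/175]
  40 → shelf 2  [load 165/175]
  35 → shelf 4  [load 140/175]
4 shelves opened.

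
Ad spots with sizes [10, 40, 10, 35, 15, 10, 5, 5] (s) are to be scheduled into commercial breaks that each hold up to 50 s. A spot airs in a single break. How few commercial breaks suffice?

3

Total = 40 + 35 + 15 + 10 + 10 + 10 + 5 + 5 = 130 s.
Lower bound: ⌈130/50⌉ = 3 commercial breaks.
A packing using 3 commercial breaks:
  break 1: 40 + 10 = 50
  break 2: 35 + 15 = 50
  break 3: 10 + 10 + 5 + 5 = 30
This matches the lower bound, so 3 is optimal.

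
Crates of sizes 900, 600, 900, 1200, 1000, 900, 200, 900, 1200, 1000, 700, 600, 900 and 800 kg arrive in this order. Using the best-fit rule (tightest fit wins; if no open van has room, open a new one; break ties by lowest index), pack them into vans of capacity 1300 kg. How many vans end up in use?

12

  900 → van 1 (new)  [load 900/1300]
  600 → van 2 (new)  [load 600/1300]
  900 → van 3 (new)  [load 900/1300]
  1200 → van 4 (new)  [load 1200/1300]
  1000 → van 5 (new)  [load 1000/1300]
  900 → van 6 (new)  [load 900/1300]
  200 → van 5  [load 1200/1300]
  900 → van 7 (new)  [load 900/1300]
  1200 → van 8 (new)  [load 1200/1300]
  1000 → van 9 (new)  [load 1000/1300]
  700 → van 2  [load 1300/1300]
  600 → van 10 (new)  [load 600/1300]
  900 → van 11 (new)  [load 900/1300]
  800 → van 12 (new)  [load 800/1300]
12 vans opened.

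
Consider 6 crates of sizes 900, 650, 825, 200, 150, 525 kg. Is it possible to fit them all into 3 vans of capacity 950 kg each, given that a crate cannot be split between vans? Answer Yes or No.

No

Total = 3250 kg; ⌈3250/950⌉ = 4.
At least 4 vans are required, but only 3 are allowed.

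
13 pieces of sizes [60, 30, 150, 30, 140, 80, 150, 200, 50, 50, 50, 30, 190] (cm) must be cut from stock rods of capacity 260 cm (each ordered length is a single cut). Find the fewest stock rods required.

Total = 200 + 190 + 150 + 150 + 140 + 80 + 60 + 50 + 50 + 50 + 30 + 30 + 30 = 1210 cm.
Lower bound: ⌈1210/260⌉ = 5 stock rods.
A packing using 5 stock rods:
  stock rod 1: 200 + 60 = 260
  stock rod 2: 190 + 50 = 240
  stock rod 3: 150 + 80 + 30 = 260
  stock rod 4: 150 + 50 + 50 = 250
  stock rod 5: 140 + 30 + 30 = 200
This matches the lower bound, so 5 is optimal.

5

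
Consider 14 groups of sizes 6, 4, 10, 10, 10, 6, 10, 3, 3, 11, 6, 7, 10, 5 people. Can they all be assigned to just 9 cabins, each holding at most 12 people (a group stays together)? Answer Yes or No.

Total = 101 people; ⌈101/12⌉ = 9.
The bound of 9 does not rule out 9, but exhaustive search shows no assignment into 9 cabins of capacity 12 people exists — the minimum is 10.

No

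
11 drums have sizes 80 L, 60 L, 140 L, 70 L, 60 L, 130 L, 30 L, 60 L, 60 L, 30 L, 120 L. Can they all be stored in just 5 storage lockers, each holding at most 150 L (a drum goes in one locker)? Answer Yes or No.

Total = 840 L; ⌈840/150⌉ = 6.
At least 6 storage lockers are required, but only 5 are allowed.

No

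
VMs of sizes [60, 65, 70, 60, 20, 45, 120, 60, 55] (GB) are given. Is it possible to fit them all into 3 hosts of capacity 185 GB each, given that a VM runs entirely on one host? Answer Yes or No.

Yes

A valid assignment using 3 hosts:
  host 1: 120 + 65 = 185
  host 2: 70 + 60 + 55 = 185
  host 3: 60 + 60 + 45 + 20 = 185
Every load is within 185 GB, so 3 hosts suffice.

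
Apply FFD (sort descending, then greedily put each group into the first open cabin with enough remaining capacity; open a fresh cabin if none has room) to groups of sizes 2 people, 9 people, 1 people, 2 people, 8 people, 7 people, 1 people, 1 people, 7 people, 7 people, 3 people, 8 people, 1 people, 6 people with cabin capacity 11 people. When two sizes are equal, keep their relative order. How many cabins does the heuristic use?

7

Sorted descending: 9, 8, 8, 7, 7, 7, 6, 3, 2, 2, 1, 1, 1, 1.
  9 → cabin 1 (new)  [load 9/11]
  8 → cabin 2 (new)  [load 8/11]
  8 → cabin 3 (new)  [load 8/11]
  7 → cabin 4 (new)  [load 7/11]
  7 → cabin 5 (new)  [load 7/11]
  7 → cabin 6 (new)  [load 7/11]
  6 → cabin 7 (new)  [load 6/11]
  3 → cabin 2  [load 11/11]
  2 → cabin 1  [load 11/11]
  2 → cabin 3  [load 10/11]
  1 → cabin 3  [load 11/11]
  1 → cabin 4  [load 8/11]
  1 → cabin 4  [load 9/11]
  1 → cabin 4  [load 10/11]
7 cabins opened.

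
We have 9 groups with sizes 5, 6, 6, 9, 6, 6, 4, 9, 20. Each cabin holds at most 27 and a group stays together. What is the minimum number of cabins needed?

3

Total = 20 + 9 + 9 + 6 + 6 + 6 + 6 + 5 + 4 = 71.
Lower bound: ⌈71/27⌉ = 3 cabins.
A packing using 3 cabins:
  cabin 1: 20 + 6 = 26
  cabin 2: 9 + 9 + 6 = 24
  cabin 3: 6 + 6 + 5 + 4 = 21
This matches the lower bound, so 3 is optimal.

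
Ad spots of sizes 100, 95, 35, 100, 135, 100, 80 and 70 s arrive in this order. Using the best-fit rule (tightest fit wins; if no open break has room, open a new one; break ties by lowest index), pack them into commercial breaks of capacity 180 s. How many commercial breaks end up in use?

  100 → break 1 (new)  [load 100/180]
  95 → break 2 (new)  [load 95/180]
  35 → break 1  [load 135/180]
  100 → break 3 (new)  [load 100/180]
  135 → break 4 (new)  [load 135/180]
  100 → break 5 (new)  [load 100/180]
  80 → break 3  [load 180/180]
  70 → break 5  [load 170/180]
5 commercial breaks opened.

5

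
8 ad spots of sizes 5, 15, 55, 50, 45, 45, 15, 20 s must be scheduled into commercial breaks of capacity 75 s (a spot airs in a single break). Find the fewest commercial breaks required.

4

Total = 55 + 50 + 45 + 45 + 20 + 15 + 15 + 5 = 250 s.
Lower bound: ⌈250/75⌉ = 4 commercial breaks.
A packing using 4 commercial breaks:
  break 1: 55 + 20 = 75
  break 2: 50 + 15 + 5 = 70
  break 3: 45 + 15 = 60
  break 4: 45 = 45
This matches the lower bound, so 4 is optimal.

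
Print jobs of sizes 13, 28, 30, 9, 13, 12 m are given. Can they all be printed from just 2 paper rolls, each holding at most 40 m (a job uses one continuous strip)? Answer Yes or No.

No

Total = 105 m; ⌈105/40⌉ = 3.
At least 3 paper rolls are required, but only 2 are allowed.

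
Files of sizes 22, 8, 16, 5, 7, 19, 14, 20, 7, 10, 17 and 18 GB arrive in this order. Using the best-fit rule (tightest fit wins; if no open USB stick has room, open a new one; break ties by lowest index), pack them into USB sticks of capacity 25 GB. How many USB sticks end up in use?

8

  22 → USB stick 1 (new)  [load 22/25]
  8 → USB stick 2 (new)  [load 8/25]
  16 → USB stick 2  [load 24/25]
  5 → USB stick 3 (new)  [load 5/25]
  7 → USB stick 3  [load 12/25]
  19 → USB stick 4 (new)  [load 19/25]
  14 → USB stick 5 (new)  [load 14/25]
  20 → USB stick 6 (new)  [load 20/25]
  7 → USB stick 5  [load 21/25]
  10 → USB stick 3  [load 22/25]
  17 → USB stick 7 (new)  [load 17/25]
  18 → USB stick 8 (new)  [load 18/25]
8 USB sticks opened.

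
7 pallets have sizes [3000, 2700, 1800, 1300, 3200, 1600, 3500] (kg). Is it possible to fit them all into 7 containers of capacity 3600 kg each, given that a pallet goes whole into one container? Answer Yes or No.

Yes

A valid assignment using 6 containers:
  container 1: 3500 = 3500
  container 2: 3200 = 3200
  container 3: 3000 = 3000
  container 4: 2700 = 2700
  container 5: 1800 + 1600 = 3400
  container 6: 1300 = 1300
That uses only 6 ≤ 7, so 7 containers are enough.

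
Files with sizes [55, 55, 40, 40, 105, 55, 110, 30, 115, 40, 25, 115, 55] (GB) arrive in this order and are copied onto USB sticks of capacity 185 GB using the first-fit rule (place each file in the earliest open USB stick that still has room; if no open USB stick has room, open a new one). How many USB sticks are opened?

5

  55 → USB stick 1 (new)  [load 55/185]
  55 → USB stick 1  [load 110/185]
  40 → USB stick 1  [load 150/185]
  40 → USB stick 2 (new)  [load 40/185]
  105 → USB stick 2  [load 145/185]
  55 → USB stick 3 (new)  [load 55/185]
  110 → USB stick 3  [load 165/185]
  30 → USB stick 1  [load 180/185]
  115 → USB stick 4 (new)  [load 115/185]
  40 → USB stick 2  [load 185/185]
  25 → USB stick 4  [load 140/185]
  115 → USB stick 5 (new)  [load 115/185]
  55 → USB stick 5  [load 170/185]
5 USB sticks opened.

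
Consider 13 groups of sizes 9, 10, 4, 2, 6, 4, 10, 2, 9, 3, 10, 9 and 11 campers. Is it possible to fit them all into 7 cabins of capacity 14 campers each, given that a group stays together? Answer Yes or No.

No

Total = 89 campers; ⌈89/14⌉ = 7.
The bound of 7 does not rule out 7, but exhaustive search shows no assignment into 7 cabins of capacity 14 campers exists — the minimum is 8.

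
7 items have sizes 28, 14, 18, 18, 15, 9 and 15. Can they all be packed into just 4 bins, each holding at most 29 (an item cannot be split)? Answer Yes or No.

No

Total = 117; ⌈117/29⌉ = 5.
At least 5 bins are required, but only 4 are allowed.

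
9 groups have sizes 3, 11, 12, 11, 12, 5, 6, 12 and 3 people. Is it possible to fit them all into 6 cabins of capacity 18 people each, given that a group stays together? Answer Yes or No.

Yes

A valid assignment using 5 cabins:
  cabin 1: 12 + 6 = 18
  cabin 2: 12 + 5 = 17
  cabin 3: 12 + 3 + 3 = 18
  cabin 4: 11 = 11
  cabin 5: 11 = 11
That uses only 5 ≤ 6, so 6 cabins are enough.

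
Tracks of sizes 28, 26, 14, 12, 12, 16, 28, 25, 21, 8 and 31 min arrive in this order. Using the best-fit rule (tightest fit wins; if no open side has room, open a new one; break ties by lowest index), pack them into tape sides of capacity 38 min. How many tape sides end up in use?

7

  28 → side 1 (new)  [load 28/38]
  26 → side 2 (new)  [load 26/38]
  14 → side 3 (new)  [load 14/38]
  12 → side 2  [load 38/38]
  12 → side 3  [load 26/38]
  16 → side 4 (new)  [load 16/38]
  28 → side 5 (new)  [load 28/38]
  25 → side 6 (new)  [load 25/38]
  21 → side 4  [load 37/38]
  8 → side 1  [load 36/38]
  31 → side 7 (new)  [load 31/38]
7 tape sides opened.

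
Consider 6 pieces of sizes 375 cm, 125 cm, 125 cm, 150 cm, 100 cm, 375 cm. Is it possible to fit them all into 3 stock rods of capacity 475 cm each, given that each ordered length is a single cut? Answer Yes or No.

Yes

A valid assignment using 3 stock rods:
  stock rod 1: 375 + 100 = 475
  stock rod 2: 375 = 375
  stock rod 3: 150 + 125 + 125 = 400
Every load is within 475 cm, so 3 stock rods suffice.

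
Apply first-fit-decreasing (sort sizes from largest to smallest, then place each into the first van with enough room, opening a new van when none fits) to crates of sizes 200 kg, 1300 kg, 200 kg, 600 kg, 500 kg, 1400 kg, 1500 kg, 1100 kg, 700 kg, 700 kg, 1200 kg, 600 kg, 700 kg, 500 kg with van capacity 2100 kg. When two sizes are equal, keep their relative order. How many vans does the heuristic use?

Sorted descending: 1500, 1400, 1300, 1200, 1100, 700, 700, 700, 600, 600, 500, 500, 200, 200.
  1500 → van 1 (new)  [load 1500/2100]
  1400 → van 2 (new)  [load 1400/2100]
  1300 → van 3 (new)  [load 1300/2100]
  1200 → van 4 (new)  [load 1200/2100]
  1100 → van 5 (new)  [load 1100/2100]
  700 → van 2  [load 2100/2100]
  700 → van 3  [load 2000/2100]
  700 → van 4  [load 1900/2100]
  600 → van 1  [load 2100/2100]
  600 → van 5  [load 1700/2100]
  500 → van 6 (new)  [load 500/2100]
  500 → van 6  [load 1000/2100]
  200 → van 4  [load 2100/2100]
  200 → van 5  [load 1900/2100]
6 vans opened.

6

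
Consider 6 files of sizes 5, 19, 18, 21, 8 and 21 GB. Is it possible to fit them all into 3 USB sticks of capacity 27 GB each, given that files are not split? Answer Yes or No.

Total = 92 GB; ⌈92/27⌉ = 4.
At least 4 USB sticks are required, but only 3 are allowed.

No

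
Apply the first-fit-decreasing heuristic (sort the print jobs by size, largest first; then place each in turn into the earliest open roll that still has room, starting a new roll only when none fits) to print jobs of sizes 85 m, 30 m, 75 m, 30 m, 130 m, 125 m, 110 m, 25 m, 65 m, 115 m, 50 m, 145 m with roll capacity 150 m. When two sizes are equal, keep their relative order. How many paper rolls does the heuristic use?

7

Sorted descending: 145, 130, 125, 115, 110, 85, 75, 65, 50, 30, 30, 25.
  145 → roll 1 (new)  [load 145/150]
  130 → roll 2 (new)  [load 130/150]
  125 → roll 3 (new)  [load 125/150]
  115 → roll 4 (new)  [load 115/150]
  110 → roll 5 (new)  [load 110/150]
  85 → roll 6 (new)  [load 85/150]
  75 → roll 7 (new)  [load 75/150]
  65 → roll 6  [load 150/150]
  50 → roll 7  [load 125/150]
  30 → roll 4  [load 145/150]
  30 → roll 5  [load 140/150]
  25 → roll 3  [load 150/150]
7 paper rolls opened.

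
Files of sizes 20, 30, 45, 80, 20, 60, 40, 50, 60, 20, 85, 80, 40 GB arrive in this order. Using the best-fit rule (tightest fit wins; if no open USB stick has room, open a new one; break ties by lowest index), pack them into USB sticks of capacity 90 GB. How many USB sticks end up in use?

  20 → USB stick 1 (new)  [load 20/90]
  30 → USB stick 1  [load 50/90]
  45 → USB stick 2 (new)  [load 45/90]
  80 → USB stick 3 (new)  [load 80/90]
  20 → USB stick 1  [load 70/90]
  60 → USB stick 4 (new)  [load 60/90]
  40 → USB stick 2  [load 85/90]
  50 → USB stick 5 (new)  [load 50/90]
  60 → USB stick 6 (new)  [load 60/90]
  20 → USB stick 1  [load 90/90]
  85 → USB stick 7 (new)  [load 85/90]
  80 → USB stick 8 (new)  [load 80/90]
  40 → USB stick 5  [load 90/90]
8 USB sticks opened.

8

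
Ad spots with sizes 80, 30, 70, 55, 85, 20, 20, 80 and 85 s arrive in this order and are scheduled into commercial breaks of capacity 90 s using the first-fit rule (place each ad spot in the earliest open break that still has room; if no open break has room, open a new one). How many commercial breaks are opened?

  80 → break 1 (new)  [load 80/90]
  30 → break 2 (new)  [load 30/90]
  70 → break 3 (new)  [load 70/90]
  55 → break 2  [load 85/90]
  85 → break 4 (new)  [load 85/90]
  20 → break 3  [load 90/90]
  20 → break 5 (new)  [load 20/90]
  80 → break 6 (new)  [load 80/90]
  85 → break 7 (new)  [load 85/90]
7 commercial breaks opened.

7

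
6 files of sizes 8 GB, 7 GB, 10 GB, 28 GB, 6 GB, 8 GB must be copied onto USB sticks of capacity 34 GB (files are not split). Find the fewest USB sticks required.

Total = 28 + 10 + 8 + 8 + 7 + 6 = 67 GB.
Lower bound: ⌈67/34⌉ = 2 USB sticks.
A packing using 2 USB sticks:
  USB stick 1: 28 + 6 = 34
  USB stick 2: 10 + 8 + 8 + 7 = 33
This matches the lower bound, so 2 is optimal.

2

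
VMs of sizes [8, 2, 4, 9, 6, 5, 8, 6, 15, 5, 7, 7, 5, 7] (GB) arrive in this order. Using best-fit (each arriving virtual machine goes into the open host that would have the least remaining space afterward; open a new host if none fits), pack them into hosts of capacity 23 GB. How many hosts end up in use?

  8 → host 1 (new)  [load 8/23]
  2 → host 1  [load 10/23]
  4 → host 1  [load 14/23]
  9 → host 1  [load 23/23]
  6 → host 2 (new)  [load 6/23]
  5 → host 2  [load 11/23]
  8 → host 2  [load 19/23]
  6 → host 3 (new)  [load 6/23]
  15 → host 3  [load 21/23]
  5 → host 4 (new)  [load 5/23]
  7 → host 4  [load 12/23]
  7 → host 4  [load 19/23]
  5 → host 5 (new)  [load 5/23]
  7 → host 5  [load 12/23]
5 hosts opened.

5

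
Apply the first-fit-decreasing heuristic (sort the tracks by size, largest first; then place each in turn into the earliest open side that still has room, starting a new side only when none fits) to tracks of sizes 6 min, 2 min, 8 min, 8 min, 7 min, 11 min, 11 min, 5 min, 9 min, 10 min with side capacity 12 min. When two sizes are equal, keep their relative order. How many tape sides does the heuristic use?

8

Sorted descending: 11, 11, 10, 9, 8, 8, 7, 6, 5, 2.
  11 → side 1 (new)  [load 11/12]
  11 → side 2 (new)  [load 11/12]
  10 → side 3 (new)  [load 10/12]
  9 → side 4 (new)  [load 9/12]
  8 → side 5 (new)  [load 8/12]
  8 → side 6 (new)  [load 8/12]
  7 → side 7 (new)  [load 7/12]
  6 → side 8 (new)  [load 6/12]
  5 → side 7  [load 12/12]
  2 → side 3  [load 12/12]
8 tape sides opened.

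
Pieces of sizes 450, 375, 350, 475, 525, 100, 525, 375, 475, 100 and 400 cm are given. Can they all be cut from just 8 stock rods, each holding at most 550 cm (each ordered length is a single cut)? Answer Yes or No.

No

Total = 4150 cm; ⌈4150/550⌉ = 8.
9 pieces each exceed half the capacity and cannot share a stock rod, forcing at least 9 stock rods.
At least 9 stock rods are required, but only 8 are allowed.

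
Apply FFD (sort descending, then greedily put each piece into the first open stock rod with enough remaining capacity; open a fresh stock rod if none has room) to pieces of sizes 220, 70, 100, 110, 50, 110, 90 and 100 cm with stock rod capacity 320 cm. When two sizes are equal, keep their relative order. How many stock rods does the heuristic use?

Sorted descending: 220, 110, 110, 100, 100, 90, 70, 50.
  220 → stock rod 1 (new)  [load 220/320]
  110 → stock rod 2 (new)  [load 110/320]
  110 → stock rod 2  [load 220/320]
  100 → stock rod 1  [load 320/320]
  100 → stock rod 2  [load 320/320]
  90 → stock rod 3 (new)  [load 90/320]
  70 → stock rod 3  [load 160/320]
  50 → stock rod 3  [load 210/320]
3 stock rods opened.

3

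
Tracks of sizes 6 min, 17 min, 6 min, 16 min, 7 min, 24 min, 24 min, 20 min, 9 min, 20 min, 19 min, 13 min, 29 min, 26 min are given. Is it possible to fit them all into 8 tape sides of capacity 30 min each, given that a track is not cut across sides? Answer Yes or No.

No

Total = 236 min; ⌈236/30⌉ = 8.
9 tracks each exceed half the capacity and cannot share a side, forcing at least 9 tape sides.
At least 9 tape sides are required, but only 8 are allowed.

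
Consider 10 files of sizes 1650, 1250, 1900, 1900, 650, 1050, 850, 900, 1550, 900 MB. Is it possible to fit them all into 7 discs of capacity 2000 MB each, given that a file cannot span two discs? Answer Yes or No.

A valid assignment using 7 discs:
  disc 1: 1900 = 1900
  disc 2: 1900 = 1900
  disc 3: 1650 = 1650
  disc 4: 1550 = 1550
  disc 5: 1250 + 650 = 1900
  disc 6: 1050 + 900 = 1950
  disc 7: 900 + 850 = 1750
Every load is within 2000 MB, so 7 discs suffice.

Yes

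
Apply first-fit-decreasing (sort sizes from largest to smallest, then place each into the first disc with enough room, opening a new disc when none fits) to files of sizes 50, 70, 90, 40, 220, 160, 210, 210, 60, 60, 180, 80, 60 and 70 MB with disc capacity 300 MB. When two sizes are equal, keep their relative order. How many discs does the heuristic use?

6

Sorted descending: 220, 210, 210, 180, 160, 90, 80, 70, 70, 60, 60, 60, 50, 40.
  220 → disc 1 (new)  [load 220/300]
  210 → disc 2 (new)  [load 210/300]
  210 → disc 3 (new)  [load 210/300]
  180 → disc 4 (new)  [load 180/300]
  160 → disc 5 (new)  [load 160/300]
  90 → disc 2  [load 300/300]
  80 → disc 1  [load 300/300]
  70 → disc 3  [load 280/300]
  70 → disc 4  [load 250/300]
  60 → disc 5  [load 220/300]
  60 → disc 5  [load 280/300]
  60 → disc 6 (new)  [load 60/300]
  50 → disc 4  [load 300/300]
  40 → disc 6  [load 100/300]
6 discs opened.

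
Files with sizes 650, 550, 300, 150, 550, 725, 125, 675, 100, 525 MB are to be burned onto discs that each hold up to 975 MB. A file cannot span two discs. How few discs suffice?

6

Total = 725 + 675 + 650 + 550 + 550 + 525 + 300 + 150 + 125 + 100 = 4350 MB.
Lower bound: ⌈4350/975⌉ = 5 discs.
Also, 6 files each exceed 975/2 MB, and no two of those can share a disc, so at least 6 discs are needed.
A packing using 6 discs:
  disc 1: 725 + 150 + 100 = 975
  disc 2: 675 + 300 = 975
  disc 3: 650 + 125 = 775
  disc 4: 550 = 550
  disc 5: 550 = 550
  disc 6: 525 = 525
This matches the lower bound, so 6 is optimal.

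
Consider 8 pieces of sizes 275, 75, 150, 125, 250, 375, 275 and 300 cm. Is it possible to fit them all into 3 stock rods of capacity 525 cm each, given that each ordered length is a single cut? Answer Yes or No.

No

Total = 1825 cm; ⌈1825/525⌉ = 4.
At least 4 stock rods are required, but only 3 are allowed.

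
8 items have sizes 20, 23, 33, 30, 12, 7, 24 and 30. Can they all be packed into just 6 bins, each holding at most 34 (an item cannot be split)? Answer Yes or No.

A valid assignment using 6 bins:
  bin 1: 33 = 33
  bin 2: 30 = 30
  bin 3: 30 = 30
  bin 4: 24 + 7 = 31
  bin 5: 23 = 23
  bin 6: 20 + 12 = 32
Every load is within 34, so 6 bins suffice.

Yes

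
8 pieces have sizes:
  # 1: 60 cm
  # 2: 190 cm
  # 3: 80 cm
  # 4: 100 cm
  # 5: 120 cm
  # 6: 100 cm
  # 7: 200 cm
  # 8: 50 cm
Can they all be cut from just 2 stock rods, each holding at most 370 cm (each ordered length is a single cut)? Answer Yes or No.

Total = 900 cm; ⌈900/370⌉ = 3.
At least 3 stock rods are required, but only 2 are allowed.

No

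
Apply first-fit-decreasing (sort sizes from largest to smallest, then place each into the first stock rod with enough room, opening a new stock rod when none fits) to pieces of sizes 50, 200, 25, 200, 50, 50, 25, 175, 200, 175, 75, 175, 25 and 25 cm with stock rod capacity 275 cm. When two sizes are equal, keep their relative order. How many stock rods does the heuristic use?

6

Sorted descending: 200, 200, 200, 175, 175, 175, 75, 50, 50, 50, 25, 25, 25, 25.
  200 → stock rod 1 (new)  [load 200/275]
  200 → stock rod 2 (new)  [load 200/275]
  200 → stock rod 3 (new)  [load 200/275]
  175 → stock rod 4 (new)  [load 175/275]
  175 → stock rod 5 (new)  [load 175/275]
  175 → stock rod 6 (new)  [load 175/275]
  75 → stock rod 1  [load 275/275]
  50 → stock rod 2  [load 250/275]
  50 → stock rod 3  [load 250/275]
  50 → stock rod 4  [load 225/275]
  25 → stock rod 2  [load 275/275]
  25 → stock rod 3  [load 275/275]
  25 → stock rod 4  [load 250/275]
  25 → stock rod 4  [load 275/275]
6 stock rods opened.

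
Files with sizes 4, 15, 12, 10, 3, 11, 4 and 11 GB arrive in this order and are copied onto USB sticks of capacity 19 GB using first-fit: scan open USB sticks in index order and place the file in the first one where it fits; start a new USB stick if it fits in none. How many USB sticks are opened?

5

  4 → USB stick 1 (new)  [load 4/19]
  15 → USB stick 1  [load 19/19]
  12 → USB stick 2 (new)  [load 12/19]
  10 → USB stick 3 (new)  [load 10/19]
  3 → USB stick 2  [load 15/19]
  11 → USB stick 4 (new)  [load 11/19]
  4 → USB stick 2  [load 19/19]
  11 → USB stick 5 (new)  [load 11/19]
5 USB sticks opened.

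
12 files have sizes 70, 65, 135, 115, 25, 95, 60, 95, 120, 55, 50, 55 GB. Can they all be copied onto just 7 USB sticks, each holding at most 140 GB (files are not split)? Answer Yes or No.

No

Total = 940 GB; ⌈940/140⌉ = 7.
The bound of 7 does not rule out 7, but exhaustive search shows no assignment into 7 USB sticks of capacity 140 GB exists — the minimum is 8.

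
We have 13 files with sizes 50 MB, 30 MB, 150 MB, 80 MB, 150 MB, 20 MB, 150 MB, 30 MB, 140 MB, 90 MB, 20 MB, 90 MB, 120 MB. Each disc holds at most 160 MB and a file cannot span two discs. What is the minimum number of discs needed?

Total = 150 + 150 + 150 + 140 + 120 + 90 + 90 + 80 + 50 + 30 + 30 + 20 + 20 = 1120 MB.
Lower bound: ⌈1120/160⌉ = 7 discs.
A packing using 8 discs:
  disc 1: 150 = 150
  disc 2: 150 = 150
  disc 3: 150 = 150
  disc 4: 140 + 20 = 160
  disc 5: 120 + 30 = 150
  disc 6: 90 + 50 + 20 = 160
  disc 7: 90 + 30 = 120
  disc 8: 80 = 80
No arrangement into 7 discs stays within capacity, so 8 is optimal.

8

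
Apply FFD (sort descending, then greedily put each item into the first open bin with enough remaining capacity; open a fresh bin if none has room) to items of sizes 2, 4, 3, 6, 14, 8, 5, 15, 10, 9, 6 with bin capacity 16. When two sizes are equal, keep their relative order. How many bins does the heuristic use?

6

Sorted descending: 15, 14, 10, 9, 8, 6, 6, 5, 4, 3, 2.
  15 → bin 1 (new)  [load 15/16]
  14 → bin 2 (new)  [load 14/16]
  10 → bin 3 (new)  [load 10/16]
  9 → bin 4 (new)  [load 9/16]
  8 → bin 5 (new)  [load 8/16]
  6 → bin 3  [load 16/16]
  6 → bin 4  [load 15/16]
  5 → bin 5  [load 13/16]
  4 → bin 6 (new)  [load 4/16]
  3 → bin 5  [load 16/16]
  2 → bin 2  [load 16/16]
6 bins opened.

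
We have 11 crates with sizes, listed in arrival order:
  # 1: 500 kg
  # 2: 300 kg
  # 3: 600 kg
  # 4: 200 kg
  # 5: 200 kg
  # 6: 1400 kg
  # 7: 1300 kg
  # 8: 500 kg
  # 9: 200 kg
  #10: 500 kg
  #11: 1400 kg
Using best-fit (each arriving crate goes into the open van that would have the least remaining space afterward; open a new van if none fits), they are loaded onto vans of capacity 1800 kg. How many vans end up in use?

  500 → van 1 (new)  [load 500/1800]
  300 → van 1  [load 800/1800]
  600 → van 1  [load 1400/1800]
  200 → van 1  [load 1600/1800]
  200 → van 1  [load 1800/1800]
  1400 → van 2 (new)  [load 1400/1800]
  1300 → van 3 (new)  [load 1300/1800]
  500 → van 3  [load 1800/1800]
  200 → van 2  [load 1600/1800]
  500 → van 4 (new)  [load 500/1800]
  1400 → van 5 (new)  [load 1400/1800]
5 vans opened.

5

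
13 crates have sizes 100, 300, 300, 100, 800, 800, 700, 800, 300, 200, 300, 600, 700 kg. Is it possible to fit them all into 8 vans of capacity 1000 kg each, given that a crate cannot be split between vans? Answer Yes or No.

Yes

A valid assignment using 7 vans:
  van 1: 800 + 200 = 1000
  van 2: 800 + 100 + 100 = 1000
  van 3: 800 = 800
  van 4: 700 + 300 = 1000
  van 5: 700 + 300 = 1000
  van 6: 600 + 300 = 900
  van 7: 300 = 300
That uses only 7 ≤ 8, so 8 vans are enough.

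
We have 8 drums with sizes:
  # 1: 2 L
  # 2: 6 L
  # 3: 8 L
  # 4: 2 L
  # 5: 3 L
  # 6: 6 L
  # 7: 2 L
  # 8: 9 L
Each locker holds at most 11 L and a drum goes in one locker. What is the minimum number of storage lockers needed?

4

Total = 9 + 8 + 6 + 6 + 3 + 2 + 2 + 2 = 38 L.
Lower bound: ⌈38/11⌉ = 4 storage lockers.
A packing using 4 storage lockers:
  locker 1: 9 + 2 = 11
  locker 2: 8 + 3 = 11
  locker 3: 6 + 2 + 2 = 10
  locker 4: 6 = 6
This matches the lower bound, so 4 is optimal.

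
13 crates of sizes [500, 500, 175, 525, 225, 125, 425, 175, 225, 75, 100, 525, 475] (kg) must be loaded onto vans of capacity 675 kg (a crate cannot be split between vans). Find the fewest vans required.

7

Total = 525 + 525 + 500 + 500 + 475 + 425 + 225 + 225 + 175 + 175 + 125 + 100 + 75 = 4050 kg.
Lower bound: ⌈4050/675⌉ = 6 vans.
A packing using 7 vans:
  van 1: 525 + 125 = 650
  van 2: 525 + 100 = 625
  van 3: 500 + 175 = 675
  van 4: 500 + 175 = 675
  van 5: 475 + 75 = 550
  van 6: 425 + 225 = 650
  van 7: 225 = 225
No arrangement into 6 vans stays within capacity, so 7 is optimal.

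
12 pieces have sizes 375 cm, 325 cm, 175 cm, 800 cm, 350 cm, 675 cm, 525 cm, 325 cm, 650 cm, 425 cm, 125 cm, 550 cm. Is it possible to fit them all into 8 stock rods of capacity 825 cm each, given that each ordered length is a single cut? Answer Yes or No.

A valid assignment using 8 stock rods:
  stock rod 1: 800 = 800
  stock rod 2: 675 + 125 = 800
  stock rod 3: 650 + 175 = 825
  stock rod 4: 550 = 550
  stock rod 5: 525 = 525
  stock rod 6: 425 + 375 = 800
  stock rod 7: 350 + 325 = 675
  stock rod 8: 325 = 325
Every load is within 825 cm, so 8 stock rods suffice.

Yes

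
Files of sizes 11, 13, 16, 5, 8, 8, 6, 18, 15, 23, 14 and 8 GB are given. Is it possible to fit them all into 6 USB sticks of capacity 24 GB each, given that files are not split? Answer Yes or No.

No

Total = 145 GB; ⌈145/24⌉ = 7.
At least 7 USB sticks are required, but only 6 are allowed.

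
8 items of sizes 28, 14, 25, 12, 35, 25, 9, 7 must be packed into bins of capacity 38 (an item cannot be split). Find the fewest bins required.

Total = 35 + 28 + 25 + 25 + 14 + 12 + 9 + 7 = 155.
Lower bound: ⌈155/38⌉ = 5 bins.
A packing using 5 bins:
  bin 1: 35 = 35
  bin 2: 28 + 9 = 37
  bin 3: 25 + 12 = 37
  bin 4: 25 + 7 = 32
  bin 5: 14 = 14
This matches the lower bound, so 5 is optimal.

5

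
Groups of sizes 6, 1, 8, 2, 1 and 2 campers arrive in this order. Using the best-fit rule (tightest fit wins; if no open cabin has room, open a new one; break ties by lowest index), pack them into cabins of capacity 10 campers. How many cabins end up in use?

2

  6 → cabin 1 (new)  [load 6/10]
  1 → cabin 1  [load 7/10]
  8 → cabin 2 (new)  [load 8/10]
  2 → cabin 2  [load 10/10]
  1 → cabin 1  [load 8/10]
  2 → cabin 1  [load 10/10]
2 cabins opened.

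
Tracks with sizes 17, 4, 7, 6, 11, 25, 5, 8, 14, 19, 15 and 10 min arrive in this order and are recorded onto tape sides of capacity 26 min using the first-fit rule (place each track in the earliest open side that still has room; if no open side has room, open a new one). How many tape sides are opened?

  17 → side 1 (new)  [load 17/26]
  4 → side 1  [load 21/26]
  7 → side 2 (new)  [load 7/26]
  6 → side 2  [load 13/26]
  11 → side 2  [load 24/26]
  25 → side 3 (new)  [load 25/26]
  5 → side 1  [load 26/26]
  8 → side 4 (new)  [load 8/26]
  14 → side 4  [load 22/26]
  19 → side 5 (new)  [load 19/26]
  15 → side 6 (new)  [load 15/26]
  10 → side 6  [load 25/26]
6 tape sides opened.

6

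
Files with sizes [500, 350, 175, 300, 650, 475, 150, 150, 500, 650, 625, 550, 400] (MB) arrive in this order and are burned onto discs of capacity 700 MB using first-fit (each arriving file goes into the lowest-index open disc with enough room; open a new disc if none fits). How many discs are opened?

  500 → disc 1 (new)  [load 500/700]
  350 → disc 2 (new)  [load 350/700]
  175 → disc 1  [load 675/700]
  300 → disc 2  [load 650/700]
  650 → disc 3 (new)  [load 650/700]
  475 → disc 4 (new)  [load 475/700]
  150 → disc 4  [load 625/700]
  150 → disc 5 (new)  [load 150/700]
  500 → disc 5  [load 650/700]
  650 → disc 6 (new)  [load 650/700]
  625 → disc 7 (new)  [load 625/700]
  550 → disc 8 (new)  [load 550/700]
  400 → disc 9 (new)  [load 400/700]
9 discs opened.

9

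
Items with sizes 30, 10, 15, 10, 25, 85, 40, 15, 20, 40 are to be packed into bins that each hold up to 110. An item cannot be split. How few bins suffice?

Total = 85 + 40 + 40 + 30 + 25 + 20 + 15 + 15 + 10 + 10 = 290.
Lower bound: ⌈290/110⌉ = 3 bins.
A packing using 3 bins:
  bin 1: 85 + 25 = 110
  bin 2: 40 + 40 + 30 = 110
  bin 3: 20 + 15 + 15 + 10 + 10 = 70
This matches the lower bound, so 3 is optimal.

3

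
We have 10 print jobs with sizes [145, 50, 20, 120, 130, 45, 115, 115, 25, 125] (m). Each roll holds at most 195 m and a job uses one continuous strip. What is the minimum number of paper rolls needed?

6

Total = 145 + 130 + 125 + 120 + 115 + 115 + 50 + 45 + 25 + 20 = 890 m.
Lower bound: ⌈890/195⌉ = 5 paper rolls.
Also, 6 print jobs each exceed 195/2 m, and no two of those can share a roll, so at least 6 paper rolls are needed.
A packing using 6 paper rolls:
  roll 1: 145 + 50 = 195
  roll 2: 130 + 45 + 20 = 195
  roll 3: 125 + 25 = 150
  roll 4: 120 = 120
  roll 5: 115 = 115
  roll 6: 115 = 115
This matches the lower bound, so 6 is optimal.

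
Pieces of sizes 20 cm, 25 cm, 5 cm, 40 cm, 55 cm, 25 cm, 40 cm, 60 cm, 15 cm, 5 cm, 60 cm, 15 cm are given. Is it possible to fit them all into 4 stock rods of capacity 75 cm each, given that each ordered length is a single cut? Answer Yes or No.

No

Total = 365 cm; ⌈365/75⌉ = 5.
At least 5 stock rods are required, but only 4 are allowed.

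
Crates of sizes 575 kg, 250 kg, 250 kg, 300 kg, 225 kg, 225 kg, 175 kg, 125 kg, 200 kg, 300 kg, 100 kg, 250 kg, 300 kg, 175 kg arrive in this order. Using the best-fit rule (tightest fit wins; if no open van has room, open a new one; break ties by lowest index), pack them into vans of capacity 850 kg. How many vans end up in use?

5

  575 → van 1 (new)  [load 575/850]
  250 → van 1  [load 825/850]
  250 → van 2 (new)  [load 250/850]
  300 → van 2  [load 550/850]
  225 → van 2  [load 775/850]
  225 → van 3 (new)  [load 225/850]
  175 → van 3  [load 400/850]
  125 → van 3  [load 525/850]
  200 → van 3  [load 725/850]
  300 → van 4 (new)  [load 300/850]
  100 → van 3  [load 825/850]
  250 → van 4  [load 550/850]
  300 → van 4  [load 850/850]
  175 → van 5 (new)  [load 175/850]
5 vans opened.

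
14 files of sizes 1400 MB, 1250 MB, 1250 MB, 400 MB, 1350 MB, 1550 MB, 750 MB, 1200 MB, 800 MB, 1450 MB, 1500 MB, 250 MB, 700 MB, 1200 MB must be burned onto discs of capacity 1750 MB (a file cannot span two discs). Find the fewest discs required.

Total = 1550 + 1500 + 1450 + 1400 + 1350 + 1250 + 1250 + 1200 + 1200 + 800 + 750 + 700 + 400 + 250 = 15050 MB.
Lower bound: ⌈15050/1750⌉ = 9 discs.
A packing using 11 discs:
  disc 1: 1550 = 1550
  disc 2: 1500 + 250 = 1750
  disc 3: 1450 = 1450
  disc 4: 1400 = 1400
  disc 5: 1350 + 400 = 1750
  disc 6: 1250 = 1250
  disc 7: 1250 = 1250
  disc 8: 1200 = 1200
  disc 9: 1200 = 1200
  disc 10: 800 + 750 = 1550
  disc 11: 700 = 700
No arrangement into 10 discs stays within capacity, so 11 is optimal.

11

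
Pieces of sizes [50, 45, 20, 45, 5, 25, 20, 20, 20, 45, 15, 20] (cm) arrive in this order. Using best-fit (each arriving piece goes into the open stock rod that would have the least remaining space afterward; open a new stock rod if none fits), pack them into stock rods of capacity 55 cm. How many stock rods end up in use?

7

  50 → stock rod 1 (new)  [load 50/55]
  45 → stock rod 2 (new)  [load 45/55]
  20 → stock rod 3 (new)  [load 20/55]
  45 → stock rod 4 (new)  [load 45/55]
  5 → stock rod 1  [load 55/55]
  25 → stock rod 3  [load 45/55]
  20 → stock rod 5 (new)  [load 20/55]
  20 → stock rod 5  [load 40/55]
  20 → stock rod 6 (new)  [load 20/55]
  45 → stock rod 7 (new)  [load 45/55]
  15 → stock rod 5  [load 55/55]
  20 → stock rod 6  [load 40/55]
7 stock rods opened.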